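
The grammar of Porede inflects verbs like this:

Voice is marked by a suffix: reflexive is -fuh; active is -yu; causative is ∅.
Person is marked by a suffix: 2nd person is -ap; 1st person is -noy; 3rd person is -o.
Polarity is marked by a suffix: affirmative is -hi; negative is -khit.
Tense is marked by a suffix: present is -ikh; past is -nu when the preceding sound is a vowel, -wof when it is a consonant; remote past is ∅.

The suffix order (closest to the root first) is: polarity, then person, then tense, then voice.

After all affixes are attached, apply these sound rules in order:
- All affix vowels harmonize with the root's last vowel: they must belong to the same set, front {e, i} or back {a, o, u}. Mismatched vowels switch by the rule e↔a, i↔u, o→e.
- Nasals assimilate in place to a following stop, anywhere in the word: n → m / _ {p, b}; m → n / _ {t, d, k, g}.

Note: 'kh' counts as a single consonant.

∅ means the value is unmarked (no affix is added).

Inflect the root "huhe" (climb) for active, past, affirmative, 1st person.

huhehineywefyi

Attach polarity affirmative -hi → huhehi.
Attach person 1st person -noy → huhehinoy.
Attach tense past -wof (after consonant 'y') → huhehinoywof.
Attach voice active -yu → huhehinoywofyu.
Apply vowel harmony: huhehinoywofyu → huhehineywefyi.
Nasal assimilation: no change.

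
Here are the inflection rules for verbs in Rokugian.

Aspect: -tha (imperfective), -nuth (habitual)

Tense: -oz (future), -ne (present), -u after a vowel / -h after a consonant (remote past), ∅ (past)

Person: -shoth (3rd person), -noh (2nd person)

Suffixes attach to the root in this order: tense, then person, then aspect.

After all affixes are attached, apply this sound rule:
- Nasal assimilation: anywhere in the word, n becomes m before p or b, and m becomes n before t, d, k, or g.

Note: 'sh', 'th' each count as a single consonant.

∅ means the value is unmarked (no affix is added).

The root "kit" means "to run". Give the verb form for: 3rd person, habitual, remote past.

Attach tense remote past -h (after consonant 't') → kith.
Attach person 3rd person -shoth → kithshoth.
Attach aspect habitual -nuth → kithshothnuth.
Nasal assimilation: no change.

kithshothnuth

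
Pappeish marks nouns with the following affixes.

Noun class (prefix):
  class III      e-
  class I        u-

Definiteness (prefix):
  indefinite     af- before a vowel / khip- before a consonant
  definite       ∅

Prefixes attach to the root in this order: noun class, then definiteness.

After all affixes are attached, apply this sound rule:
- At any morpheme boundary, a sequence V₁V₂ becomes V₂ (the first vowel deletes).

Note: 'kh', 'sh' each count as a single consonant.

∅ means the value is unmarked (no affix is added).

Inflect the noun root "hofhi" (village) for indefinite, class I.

afuhofhi

Attach noun class class I u- → uhofhi.
Attach definiteness indefinite af- (before vowel 'u') → afuhofhi.
Vowel deletion: no change.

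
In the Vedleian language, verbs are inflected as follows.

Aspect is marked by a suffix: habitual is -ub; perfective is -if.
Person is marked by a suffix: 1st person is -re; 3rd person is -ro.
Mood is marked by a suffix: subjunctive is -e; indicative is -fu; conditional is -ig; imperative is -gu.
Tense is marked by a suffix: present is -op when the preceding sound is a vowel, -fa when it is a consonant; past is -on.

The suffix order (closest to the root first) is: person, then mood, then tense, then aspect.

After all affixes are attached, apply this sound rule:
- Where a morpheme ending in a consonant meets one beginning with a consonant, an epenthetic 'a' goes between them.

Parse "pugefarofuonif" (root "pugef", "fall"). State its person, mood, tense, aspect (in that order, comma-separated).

3rd person, indicative, past, perfective

Segment: pugef-ro-fu-on-if.
person: -ro → 3rd person.
mood: -fu → indicative.
tense: -on → past.
aspect: -if → perfective.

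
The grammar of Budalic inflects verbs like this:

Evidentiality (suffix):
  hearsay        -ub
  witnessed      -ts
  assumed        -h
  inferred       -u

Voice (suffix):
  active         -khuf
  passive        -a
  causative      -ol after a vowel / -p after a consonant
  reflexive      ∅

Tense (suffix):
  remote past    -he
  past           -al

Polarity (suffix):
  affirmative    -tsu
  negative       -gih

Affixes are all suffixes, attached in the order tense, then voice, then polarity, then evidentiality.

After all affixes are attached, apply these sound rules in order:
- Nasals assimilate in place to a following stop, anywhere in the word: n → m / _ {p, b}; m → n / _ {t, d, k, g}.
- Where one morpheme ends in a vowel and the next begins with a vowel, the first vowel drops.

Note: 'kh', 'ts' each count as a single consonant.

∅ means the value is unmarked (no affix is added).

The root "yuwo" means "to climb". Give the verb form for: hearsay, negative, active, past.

Attach tense past -al → yuwoal.
Attach voice active -khuf → yuwoalkhuf.
Attach polarity negative -gih → yuwoalkhufgih.
Attach evidentiality hearsay -ub → yuwoalkhufgihub.
Nasal assimilation: no change.
Apply vowel deletion: yuwoalkhufgihub → yuwalkhufgihub.

yuwalkhufgihub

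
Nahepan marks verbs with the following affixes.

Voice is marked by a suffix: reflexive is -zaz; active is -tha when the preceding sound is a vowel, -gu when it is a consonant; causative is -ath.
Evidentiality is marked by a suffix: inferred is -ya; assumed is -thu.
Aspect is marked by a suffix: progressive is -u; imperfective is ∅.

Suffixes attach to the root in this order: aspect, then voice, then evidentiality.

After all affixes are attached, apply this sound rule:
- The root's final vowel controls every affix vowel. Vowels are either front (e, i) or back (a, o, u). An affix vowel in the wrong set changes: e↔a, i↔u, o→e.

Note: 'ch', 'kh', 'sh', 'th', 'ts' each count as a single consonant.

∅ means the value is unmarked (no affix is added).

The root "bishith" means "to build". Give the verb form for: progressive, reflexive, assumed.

bishithizezthi

Attach aspect progressive -u → bishithu.
Attach voice reflexive -zaz → bishithuzaz.
Attach evidentiality assumed -thu → bishithuzazthu.
Apply vowel harmony: bishithuzazthu → bishithizezthi.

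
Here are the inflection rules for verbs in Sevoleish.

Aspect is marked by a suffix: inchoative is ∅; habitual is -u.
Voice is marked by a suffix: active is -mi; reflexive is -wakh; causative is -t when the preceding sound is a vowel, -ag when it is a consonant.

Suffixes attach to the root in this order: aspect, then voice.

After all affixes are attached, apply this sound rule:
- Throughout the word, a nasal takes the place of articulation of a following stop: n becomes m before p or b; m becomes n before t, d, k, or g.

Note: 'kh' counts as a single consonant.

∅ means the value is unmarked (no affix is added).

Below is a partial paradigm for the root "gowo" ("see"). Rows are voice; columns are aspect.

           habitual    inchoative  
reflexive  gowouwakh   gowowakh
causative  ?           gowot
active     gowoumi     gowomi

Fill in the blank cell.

Attach aspect habitual -u → gowou.
Attach voice causative -t (after vowel 'u') → gowout.
Nasal assimilation: no change.

gowout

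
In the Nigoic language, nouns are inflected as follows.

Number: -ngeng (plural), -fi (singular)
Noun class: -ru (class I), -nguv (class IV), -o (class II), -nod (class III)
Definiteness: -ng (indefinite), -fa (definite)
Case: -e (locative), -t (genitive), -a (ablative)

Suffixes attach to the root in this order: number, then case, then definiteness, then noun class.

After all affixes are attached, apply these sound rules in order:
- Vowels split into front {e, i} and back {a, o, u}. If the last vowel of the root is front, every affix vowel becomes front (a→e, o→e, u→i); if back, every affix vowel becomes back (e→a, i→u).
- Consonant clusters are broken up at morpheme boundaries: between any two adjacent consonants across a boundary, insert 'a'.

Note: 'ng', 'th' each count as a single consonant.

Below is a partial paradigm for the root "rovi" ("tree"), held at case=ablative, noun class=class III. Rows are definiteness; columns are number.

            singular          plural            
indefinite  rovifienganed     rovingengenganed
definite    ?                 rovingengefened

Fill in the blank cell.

rovifiefened

Attach number singular -fi → rovifi.
Attach case ablative -a → rovifia.
Attach definiteness definite -fa → rovifiafa.
Attach noun class class III -nod → rovifiafanod.
Apply vowel harmony: rovifiafanod → rovifiefened.
Epenthesis: no change.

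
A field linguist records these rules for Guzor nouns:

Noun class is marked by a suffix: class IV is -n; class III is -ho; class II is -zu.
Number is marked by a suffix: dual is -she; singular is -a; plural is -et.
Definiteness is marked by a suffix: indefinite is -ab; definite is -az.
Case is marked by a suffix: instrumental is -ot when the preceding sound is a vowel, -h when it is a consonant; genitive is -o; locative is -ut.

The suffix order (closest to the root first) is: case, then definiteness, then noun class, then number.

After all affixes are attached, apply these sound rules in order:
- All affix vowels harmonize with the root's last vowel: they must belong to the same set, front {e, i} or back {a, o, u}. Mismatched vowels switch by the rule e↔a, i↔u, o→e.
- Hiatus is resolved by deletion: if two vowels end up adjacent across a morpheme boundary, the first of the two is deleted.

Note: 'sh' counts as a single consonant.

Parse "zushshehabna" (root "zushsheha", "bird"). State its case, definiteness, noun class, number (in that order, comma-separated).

Segment: zushsheha-o-ab-n-a.
case: -o → genitive.
definiteness: -ab → indefinite.
noun class: -n → class IV.
number: -a → singular.

genitive, indefinite, class IV, singular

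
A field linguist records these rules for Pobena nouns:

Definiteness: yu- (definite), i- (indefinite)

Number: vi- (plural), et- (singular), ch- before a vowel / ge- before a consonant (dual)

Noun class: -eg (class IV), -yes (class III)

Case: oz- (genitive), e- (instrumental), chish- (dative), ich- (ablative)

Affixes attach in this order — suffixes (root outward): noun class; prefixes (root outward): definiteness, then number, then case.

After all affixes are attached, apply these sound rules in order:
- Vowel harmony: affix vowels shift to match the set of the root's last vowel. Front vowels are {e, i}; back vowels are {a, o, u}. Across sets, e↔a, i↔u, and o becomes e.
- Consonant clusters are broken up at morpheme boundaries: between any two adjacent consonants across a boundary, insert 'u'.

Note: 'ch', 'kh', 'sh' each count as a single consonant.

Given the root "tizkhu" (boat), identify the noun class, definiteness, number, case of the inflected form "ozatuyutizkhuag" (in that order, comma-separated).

class IV, definite, singular, genitive

Segment: oz-et-yu-tizkhu-eg.
noun class: -eg → class IV.
definiteness: yu- → definite.
number: et- → singular.
case: oz- → genitive.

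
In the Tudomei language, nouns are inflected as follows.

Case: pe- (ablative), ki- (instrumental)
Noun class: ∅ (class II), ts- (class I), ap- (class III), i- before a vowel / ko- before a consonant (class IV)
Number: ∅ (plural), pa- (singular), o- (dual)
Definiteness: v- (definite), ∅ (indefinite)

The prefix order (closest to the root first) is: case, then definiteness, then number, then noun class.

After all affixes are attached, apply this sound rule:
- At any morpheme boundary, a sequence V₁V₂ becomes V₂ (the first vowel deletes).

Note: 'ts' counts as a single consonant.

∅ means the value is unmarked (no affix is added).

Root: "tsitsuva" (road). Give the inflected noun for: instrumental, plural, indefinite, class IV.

Attach case instrumental ki- → kitsitsuva.
definiteness = indefinite: zero marking, form stays kitsitsuva.
number = plural: zero marking, form stays kitsitsuva.
Attach noun class class IV ko- (before consonant 'k') → kokitsitsuva.
Vowel deletion: no change.

kokitsitsuva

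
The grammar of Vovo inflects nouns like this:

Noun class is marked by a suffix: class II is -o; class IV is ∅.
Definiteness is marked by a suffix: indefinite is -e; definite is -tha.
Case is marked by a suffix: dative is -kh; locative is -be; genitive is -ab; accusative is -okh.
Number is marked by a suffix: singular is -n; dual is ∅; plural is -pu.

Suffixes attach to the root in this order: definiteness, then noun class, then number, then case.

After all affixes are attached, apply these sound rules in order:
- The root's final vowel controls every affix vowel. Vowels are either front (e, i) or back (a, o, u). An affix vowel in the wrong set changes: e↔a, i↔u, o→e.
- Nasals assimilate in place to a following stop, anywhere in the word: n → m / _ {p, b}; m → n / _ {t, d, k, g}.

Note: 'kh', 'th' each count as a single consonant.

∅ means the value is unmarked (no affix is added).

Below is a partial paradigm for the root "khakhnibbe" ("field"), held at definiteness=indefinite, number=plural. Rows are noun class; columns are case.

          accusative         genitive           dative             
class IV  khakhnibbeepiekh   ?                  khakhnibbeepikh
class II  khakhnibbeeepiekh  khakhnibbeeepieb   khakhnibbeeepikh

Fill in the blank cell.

khakhnibbeepieb

Attach definiteness indefinite -e → khakhnibbee.
noun class = class IV: zero marking, form stays khakhnibbee.
Attach number plural -pu → khakhnibbeepu.
Attach case genitive -ab → khakhnibbeepuab.
Apply vowel harmony: khakhnibbeepuab → khakhnibbeepieb.
Nasal assimilation: no change.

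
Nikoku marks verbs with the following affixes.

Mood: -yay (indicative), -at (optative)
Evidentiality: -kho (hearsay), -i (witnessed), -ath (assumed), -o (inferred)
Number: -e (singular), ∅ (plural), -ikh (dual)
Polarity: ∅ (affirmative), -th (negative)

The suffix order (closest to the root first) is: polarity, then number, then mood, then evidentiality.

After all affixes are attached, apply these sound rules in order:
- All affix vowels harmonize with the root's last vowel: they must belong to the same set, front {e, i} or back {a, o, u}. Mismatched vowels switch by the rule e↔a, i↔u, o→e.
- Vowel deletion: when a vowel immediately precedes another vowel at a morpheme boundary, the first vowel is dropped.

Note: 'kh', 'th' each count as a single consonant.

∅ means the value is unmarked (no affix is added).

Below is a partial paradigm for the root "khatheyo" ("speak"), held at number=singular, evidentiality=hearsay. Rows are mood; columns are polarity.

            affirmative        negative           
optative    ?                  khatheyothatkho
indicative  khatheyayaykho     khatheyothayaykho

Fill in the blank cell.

polarity = affirmative: zero marking, form stays khatheyo.
Attach number singular -e → khatheyoe.
Attach mood optative -at → khatheyoeat.
Attach evidentiality hearsay -kho → khatheyoeatkho.
Apply vowel harmony: khatheyoeatkho → khatheyoaatkho.
Apply vowel deletion: khatheyoaatkho → khatheyatkho.

khatheyatkho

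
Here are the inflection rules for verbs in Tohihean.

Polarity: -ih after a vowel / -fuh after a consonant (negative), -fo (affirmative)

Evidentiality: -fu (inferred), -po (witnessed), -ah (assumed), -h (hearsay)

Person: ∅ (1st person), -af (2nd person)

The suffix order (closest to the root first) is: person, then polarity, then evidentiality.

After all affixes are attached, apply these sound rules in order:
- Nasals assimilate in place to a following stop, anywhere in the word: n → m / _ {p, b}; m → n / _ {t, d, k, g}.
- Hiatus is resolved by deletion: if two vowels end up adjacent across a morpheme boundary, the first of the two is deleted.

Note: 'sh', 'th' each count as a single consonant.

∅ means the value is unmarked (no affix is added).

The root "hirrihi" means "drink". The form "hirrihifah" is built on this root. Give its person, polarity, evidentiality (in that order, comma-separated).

Segment: hirrihi-fo-ah.
person: ∅ → 1st person.
polarity: -fo → affirmative.
evidentiality: -ah → assumed.

1st person, affirmative, assumed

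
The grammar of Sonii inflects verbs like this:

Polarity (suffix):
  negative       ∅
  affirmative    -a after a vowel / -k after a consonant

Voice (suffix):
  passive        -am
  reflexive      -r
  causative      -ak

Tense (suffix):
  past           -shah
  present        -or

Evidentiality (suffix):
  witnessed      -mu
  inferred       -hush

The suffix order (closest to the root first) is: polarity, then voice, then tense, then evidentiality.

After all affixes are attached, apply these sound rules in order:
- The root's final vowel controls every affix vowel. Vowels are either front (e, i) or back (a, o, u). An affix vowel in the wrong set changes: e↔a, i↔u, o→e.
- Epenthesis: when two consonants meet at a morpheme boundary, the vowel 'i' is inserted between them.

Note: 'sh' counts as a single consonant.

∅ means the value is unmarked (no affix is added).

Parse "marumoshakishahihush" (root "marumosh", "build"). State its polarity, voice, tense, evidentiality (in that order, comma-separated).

Segment: marumosh-ak-shah-hush.
polarity: ∅ → negative.
voice: -ak → causative.
tense: -shah → past.
evidentiality: -hush → inferred.

negative, causative, past, inferred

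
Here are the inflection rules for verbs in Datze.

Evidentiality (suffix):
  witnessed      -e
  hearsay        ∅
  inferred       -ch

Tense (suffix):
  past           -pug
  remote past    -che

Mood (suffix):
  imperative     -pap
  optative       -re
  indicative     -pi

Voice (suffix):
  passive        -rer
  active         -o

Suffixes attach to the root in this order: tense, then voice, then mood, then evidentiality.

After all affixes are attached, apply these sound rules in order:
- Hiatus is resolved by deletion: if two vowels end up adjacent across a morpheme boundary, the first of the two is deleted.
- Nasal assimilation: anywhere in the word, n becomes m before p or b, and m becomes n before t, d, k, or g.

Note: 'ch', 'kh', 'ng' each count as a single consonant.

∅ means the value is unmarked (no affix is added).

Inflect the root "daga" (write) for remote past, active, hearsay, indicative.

dagachopi

Attach tense remote past -che → dagache.
Attach voice active -o → dagacheo.
Attach mood indicative -pi → dagacheopi.
evidentiality = hearsay: zero marking, form stays dagacheopi.
Apply vowel deletion: dagacheopi → dagachopi.
Nasal assimilation: no change.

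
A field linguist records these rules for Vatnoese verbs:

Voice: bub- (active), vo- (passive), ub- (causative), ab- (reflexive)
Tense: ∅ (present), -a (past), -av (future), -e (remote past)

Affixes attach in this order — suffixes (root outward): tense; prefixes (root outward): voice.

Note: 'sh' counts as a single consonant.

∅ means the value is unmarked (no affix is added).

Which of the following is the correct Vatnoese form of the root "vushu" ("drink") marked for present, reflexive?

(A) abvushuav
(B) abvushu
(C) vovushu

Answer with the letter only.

Attach voice reflexive ab- → abvushu.
tense = present: zero marking, form stays abvushu.
So the correct form is abvushu, option (B).
(C) vovushu is wrong: it uses passive instead of reflexive for voice.
(A) abvushuav is wrong: it uses future instead of present for tense.

B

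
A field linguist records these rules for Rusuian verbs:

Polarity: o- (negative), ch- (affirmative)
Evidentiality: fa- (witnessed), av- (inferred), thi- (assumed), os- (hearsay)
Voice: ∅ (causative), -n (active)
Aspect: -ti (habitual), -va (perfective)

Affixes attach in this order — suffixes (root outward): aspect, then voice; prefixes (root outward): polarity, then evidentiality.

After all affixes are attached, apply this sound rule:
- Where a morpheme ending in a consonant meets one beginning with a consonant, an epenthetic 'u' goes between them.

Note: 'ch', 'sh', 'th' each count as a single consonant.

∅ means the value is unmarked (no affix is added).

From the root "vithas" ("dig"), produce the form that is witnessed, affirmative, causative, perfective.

fachuvithasuva

Attach polarity affirmative ch- → chvithas.
Attach aspect perfective -va → chvithasva.
voice = causative: zero marking, form stays chvithasva.
Attach evidentiality witnessed fa- → fachvithasva.
Apply epenthesis: fachvithasva → fachuvithasuva.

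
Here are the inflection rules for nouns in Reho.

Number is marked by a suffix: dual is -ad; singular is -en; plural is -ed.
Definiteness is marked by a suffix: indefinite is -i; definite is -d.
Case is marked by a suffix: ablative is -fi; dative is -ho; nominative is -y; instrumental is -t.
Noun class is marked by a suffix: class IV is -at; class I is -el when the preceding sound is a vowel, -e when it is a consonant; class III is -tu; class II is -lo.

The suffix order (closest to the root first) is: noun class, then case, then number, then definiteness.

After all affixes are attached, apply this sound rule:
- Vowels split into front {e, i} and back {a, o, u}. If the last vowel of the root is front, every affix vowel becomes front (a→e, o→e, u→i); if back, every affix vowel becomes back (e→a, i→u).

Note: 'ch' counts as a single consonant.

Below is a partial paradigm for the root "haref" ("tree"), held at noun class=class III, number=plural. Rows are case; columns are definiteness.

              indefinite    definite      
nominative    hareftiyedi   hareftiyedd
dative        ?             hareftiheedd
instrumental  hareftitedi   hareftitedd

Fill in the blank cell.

Attach noun class class III -tu → hareftu.
Attach case dative -ho → hareftuho.
Attach number plural -ed → hareftuhoed.
Attach definiteness indefinite -i → hareftuhoedi.
Apply vowel harmony: hareftuhoedi → hareftiheedi.

hareftiheedi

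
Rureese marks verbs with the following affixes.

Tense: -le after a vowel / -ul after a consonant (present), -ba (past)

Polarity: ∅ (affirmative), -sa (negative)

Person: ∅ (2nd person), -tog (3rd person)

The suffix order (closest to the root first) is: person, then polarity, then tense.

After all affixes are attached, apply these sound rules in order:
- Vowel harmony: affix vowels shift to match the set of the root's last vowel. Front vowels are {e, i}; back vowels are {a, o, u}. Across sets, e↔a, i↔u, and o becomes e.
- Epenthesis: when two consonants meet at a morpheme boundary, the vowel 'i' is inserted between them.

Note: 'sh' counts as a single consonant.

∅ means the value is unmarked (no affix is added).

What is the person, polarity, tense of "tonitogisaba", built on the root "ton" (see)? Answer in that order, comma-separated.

Segment: ton-tog-sa-ba.
person: -tog → 3rd person.
polarity: -sa → negative.
tense: -ba → past.

3rd person, negative, past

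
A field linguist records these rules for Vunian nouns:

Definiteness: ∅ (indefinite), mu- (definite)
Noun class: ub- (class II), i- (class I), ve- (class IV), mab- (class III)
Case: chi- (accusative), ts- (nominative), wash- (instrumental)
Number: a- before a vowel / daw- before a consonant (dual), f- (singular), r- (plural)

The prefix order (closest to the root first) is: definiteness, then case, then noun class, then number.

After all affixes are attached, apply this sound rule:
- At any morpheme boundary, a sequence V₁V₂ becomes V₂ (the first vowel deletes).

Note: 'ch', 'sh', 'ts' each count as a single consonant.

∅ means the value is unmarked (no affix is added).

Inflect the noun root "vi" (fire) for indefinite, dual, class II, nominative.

ubtsvi

definiteness = indefinite: zero marking, form stays vi.
Attach case nominative ts- → tsvi.
Attach noun class class II ub- → ubtsvi.
Attach number dual a- (before vowel 'u') → aubtsvi.
Apply vowel deletion: aubtsvi → ubtsvi.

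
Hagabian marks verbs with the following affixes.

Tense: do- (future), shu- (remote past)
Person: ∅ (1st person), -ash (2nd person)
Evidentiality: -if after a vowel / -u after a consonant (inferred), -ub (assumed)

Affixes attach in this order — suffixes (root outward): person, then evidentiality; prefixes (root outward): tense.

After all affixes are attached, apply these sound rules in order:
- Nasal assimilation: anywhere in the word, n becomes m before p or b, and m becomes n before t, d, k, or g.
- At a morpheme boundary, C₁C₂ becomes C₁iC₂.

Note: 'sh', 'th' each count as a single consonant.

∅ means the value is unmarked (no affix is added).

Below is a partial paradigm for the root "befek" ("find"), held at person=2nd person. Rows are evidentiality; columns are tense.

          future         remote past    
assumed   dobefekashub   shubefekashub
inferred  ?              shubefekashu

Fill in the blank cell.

Attach person 2nd person -ash → befekash.
Attach tense future do- → dobefekash.
Attach evidentiality inferred -u (after consonant 'sh') → dobefekashu.
Nasal assimilation: no change.
Epenthesis: no change.

dobefekashu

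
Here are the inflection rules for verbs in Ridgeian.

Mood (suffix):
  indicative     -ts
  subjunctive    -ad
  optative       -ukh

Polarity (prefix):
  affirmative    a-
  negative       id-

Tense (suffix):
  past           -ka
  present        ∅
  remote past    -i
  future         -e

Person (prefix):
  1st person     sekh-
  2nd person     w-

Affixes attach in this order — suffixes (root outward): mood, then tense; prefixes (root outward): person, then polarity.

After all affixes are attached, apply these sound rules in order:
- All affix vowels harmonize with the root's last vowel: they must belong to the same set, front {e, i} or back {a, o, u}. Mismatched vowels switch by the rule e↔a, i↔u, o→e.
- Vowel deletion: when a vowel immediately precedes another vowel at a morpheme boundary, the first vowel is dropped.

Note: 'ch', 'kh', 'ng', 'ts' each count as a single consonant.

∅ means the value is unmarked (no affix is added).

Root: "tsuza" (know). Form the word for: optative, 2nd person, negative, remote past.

Attach mood optative -ukh → tsuzaukh.
Attach tense remote past -i → tsuzaukhi.
Attach person 2nd person w- → wtsuzaukhi.
Attach polarity negative id- → idwtsuzaukhi.
Apply vowel harmony: idwtsuzaukhi → udwtsuzaukhu.
Apply vowel deletion: udwtsuzaukhu → udwtsuzukhu.

udwtsuzukhu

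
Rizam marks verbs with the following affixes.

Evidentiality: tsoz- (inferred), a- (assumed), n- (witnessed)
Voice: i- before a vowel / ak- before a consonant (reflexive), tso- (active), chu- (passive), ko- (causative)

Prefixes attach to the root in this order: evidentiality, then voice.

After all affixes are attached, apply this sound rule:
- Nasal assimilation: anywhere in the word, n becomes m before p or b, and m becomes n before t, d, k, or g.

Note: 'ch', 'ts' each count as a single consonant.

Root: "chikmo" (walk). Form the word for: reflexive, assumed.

iachikmo

Attach evidentiality assumed a- → achikmo.
Attach voice reflexive i- (before vowel 'a') → iachikmo.
Nasal assimilation: no change.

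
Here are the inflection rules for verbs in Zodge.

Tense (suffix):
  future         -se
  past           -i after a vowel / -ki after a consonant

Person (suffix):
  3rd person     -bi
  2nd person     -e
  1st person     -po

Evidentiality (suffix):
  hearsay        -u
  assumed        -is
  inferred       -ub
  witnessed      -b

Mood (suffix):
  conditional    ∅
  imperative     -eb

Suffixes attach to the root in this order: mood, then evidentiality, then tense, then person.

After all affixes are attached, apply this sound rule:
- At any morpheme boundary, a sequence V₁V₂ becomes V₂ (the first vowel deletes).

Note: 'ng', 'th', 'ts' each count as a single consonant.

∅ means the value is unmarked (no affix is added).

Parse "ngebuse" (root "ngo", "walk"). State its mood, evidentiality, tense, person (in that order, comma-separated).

imperative, hearsay, future, 2nd person

Segment: ngo-eb-u-se-e.
mood: -eb → imperative.
evidentiality: -u → hearsay.
tense: -se → future.
person: -e → 2nd person.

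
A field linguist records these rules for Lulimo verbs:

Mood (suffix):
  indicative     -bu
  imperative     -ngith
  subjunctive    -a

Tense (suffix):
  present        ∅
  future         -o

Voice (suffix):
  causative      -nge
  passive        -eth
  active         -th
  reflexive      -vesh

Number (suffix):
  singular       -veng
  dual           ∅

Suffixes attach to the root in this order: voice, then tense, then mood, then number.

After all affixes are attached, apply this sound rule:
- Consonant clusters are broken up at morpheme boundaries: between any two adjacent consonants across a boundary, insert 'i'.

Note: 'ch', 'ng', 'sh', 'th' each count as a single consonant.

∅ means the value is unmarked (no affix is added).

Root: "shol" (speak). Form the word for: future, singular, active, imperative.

sholithongithiveng

Attach voice active -th → sholth.
Attach tense future -o → sholtho.
Attach mood imperative -ngith → sholthongith.
Attach number singular -veng → sholthongithveng.
Apply epenthesis: sholthongithveng → sholithongithiveng.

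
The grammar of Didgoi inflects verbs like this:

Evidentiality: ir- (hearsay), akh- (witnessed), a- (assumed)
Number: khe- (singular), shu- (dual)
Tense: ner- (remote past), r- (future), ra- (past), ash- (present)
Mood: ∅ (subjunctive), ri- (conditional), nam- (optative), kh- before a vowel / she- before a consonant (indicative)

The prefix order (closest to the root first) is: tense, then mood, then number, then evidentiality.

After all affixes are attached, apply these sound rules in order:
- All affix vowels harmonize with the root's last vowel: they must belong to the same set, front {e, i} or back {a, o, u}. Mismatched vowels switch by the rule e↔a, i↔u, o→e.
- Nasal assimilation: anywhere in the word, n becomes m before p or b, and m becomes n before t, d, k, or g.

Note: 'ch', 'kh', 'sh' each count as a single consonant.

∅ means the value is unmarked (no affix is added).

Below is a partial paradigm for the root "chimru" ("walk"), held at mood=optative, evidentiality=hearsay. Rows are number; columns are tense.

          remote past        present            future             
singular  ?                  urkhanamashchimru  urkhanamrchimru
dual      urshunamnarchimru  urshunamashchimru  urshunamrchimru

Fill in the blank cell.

urkhanamnarchimru

Attach tense remote past ner- → nerchimru.
Attach mood optative nam- → namnerchimru.
Attach number singular khe- → khenamnerchimru.
Attach evidentiality hearsay ir- → irkhenamnerchimru.
Apply vowel harmony: irkhenamnerchimru → urkhanamnarchimru.
Nasal assimilation: no change.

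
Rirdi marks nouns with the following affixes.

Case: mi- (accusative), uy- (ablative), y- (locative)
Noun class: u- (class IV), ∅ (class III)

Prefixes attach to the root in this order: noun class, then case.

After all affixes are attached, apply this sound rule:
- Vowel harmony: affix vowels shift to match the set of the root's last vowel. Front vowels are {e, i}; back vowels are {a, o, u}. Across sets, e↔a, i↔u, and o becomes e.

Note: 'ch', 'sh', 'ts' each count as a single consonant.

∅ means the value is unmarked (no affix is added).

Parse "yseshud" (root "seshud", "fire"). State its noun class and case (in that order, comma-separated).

Segment: y-seshud.
noun class: ∅ → class III.
case: y- → locative.

class III, locative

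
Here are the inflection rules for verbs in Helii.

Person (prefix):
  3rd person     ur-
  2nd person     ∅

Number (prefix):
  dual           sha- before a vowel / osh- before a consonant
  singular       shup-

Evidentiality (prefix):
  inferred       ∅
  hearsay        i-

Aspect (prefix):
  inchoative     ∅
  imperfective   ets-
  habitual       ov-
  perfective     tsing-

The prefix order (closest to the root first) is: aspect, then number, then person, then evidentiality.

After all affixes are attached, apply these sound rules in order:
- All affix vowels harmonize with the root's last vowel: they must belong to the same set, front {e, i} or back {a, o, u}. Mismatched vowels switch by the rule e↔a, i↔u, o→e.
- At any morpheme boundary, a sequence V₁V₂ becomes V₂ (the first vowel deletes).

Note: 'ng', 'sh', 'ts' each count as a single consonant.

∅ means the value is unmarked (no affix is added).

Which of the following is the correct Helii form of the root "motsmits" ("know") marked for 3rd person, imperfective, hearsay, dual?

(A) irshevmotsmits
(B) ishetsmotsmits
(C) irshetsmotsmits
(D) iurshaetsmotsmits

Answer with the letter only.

Attach aspect imperfective ets- → etsmotsmits.
Attach number dual sha- (before vowel 'e') → shaetsmotsmits.
Attach person 3rd person ur- → urshaetsmotsmits.
Attach evidentiality hearsay i- → iurshaetsmotsmits.
Apply vowel harmony: iurshaetsmotsmits → iirsheetsmotsmits.
Apply vowel deletion: iirsheetsmotsmits → irshetsmotsmits.
So the correct form is irshetsmotsmits, option (C).
(D) iurshaetsmotsmits is wrong: it fails to apply the sound rule(s).
(A) irshevmotsmits is wrong: it uses habitual instead of imperfective for aspect.
(B) ishetsmotsmits is wrong: it uses 2nd person instead of 3rd person for person.

C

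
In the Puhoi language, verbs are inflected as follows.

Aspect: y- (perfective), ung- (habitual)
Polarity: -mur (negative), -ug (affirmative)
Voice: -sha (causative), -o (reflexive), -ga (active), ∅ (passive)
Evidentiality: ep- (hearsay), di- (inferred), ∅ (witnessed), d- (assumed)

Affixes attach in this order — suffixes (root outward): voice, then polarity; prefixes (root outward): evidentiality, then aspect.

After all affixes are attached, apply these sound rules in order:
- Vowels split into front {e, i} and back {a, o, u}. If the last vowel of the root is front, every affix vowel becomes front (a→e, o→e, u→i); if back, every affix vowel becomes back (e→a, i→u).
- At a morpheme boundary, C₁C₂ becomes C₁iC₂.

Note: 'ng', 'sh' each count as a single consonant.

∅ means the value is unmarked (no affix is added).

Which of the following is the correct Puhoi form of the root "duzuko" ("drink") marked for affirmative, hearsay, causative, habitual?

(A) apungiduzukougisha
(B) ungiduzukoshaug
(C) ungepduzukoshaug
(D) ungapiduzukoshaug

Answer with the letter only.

D

Attach voice causative -sha → duzukosha.
Attach evidentiality hearsay ep- → epduzukosha.
Attach polarity affirmative -ug → epduzukoshaug.
Attach aspect habitual ung- → ungepduzukoshaug.
Apply vowel harmony: ungepduzukoshaug → ungapduzukoshaug.
Apply epenthesis: ungapduzukoshaug → ungapiduzukoshaug.
So the correct form is ungapiduzukoshaug, option (D).
(B) ungiduzukoshaug is wrong: it uses witnessed instead of hearsay for evidentiality.
(C) ungepduzukoshaug is wrong: it fails to apply the sound rule(s).
(A) apungiduzukougisha is wrong: it has the affixes in the wrong order.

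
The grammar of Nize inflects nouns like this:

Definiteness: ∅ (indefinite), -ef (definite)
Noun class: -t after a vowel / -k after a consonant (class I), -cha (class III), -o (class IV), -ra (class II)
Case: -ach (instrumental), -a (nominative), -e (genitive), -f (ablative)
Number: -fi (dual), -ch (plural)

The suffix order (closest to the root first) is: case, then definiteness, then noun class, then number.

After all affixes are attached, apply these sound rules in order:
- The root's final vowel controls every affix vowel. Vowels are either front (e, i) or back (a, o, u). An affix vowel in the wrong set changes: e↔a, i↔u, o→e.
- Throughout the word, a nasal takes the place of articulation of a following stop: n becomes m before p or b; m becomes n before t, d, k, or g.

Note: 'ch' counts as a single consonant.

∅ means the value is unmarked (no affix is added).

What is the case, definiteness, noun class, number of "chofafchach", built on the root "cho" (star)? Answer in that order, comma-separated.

Segment: cho-f-ef-cha-ch.
case: -f → ablative.
definiteness: -ef → definite.
noun class: -cha → class III.
number: -ch → plural.

ablative, definite, class III, plural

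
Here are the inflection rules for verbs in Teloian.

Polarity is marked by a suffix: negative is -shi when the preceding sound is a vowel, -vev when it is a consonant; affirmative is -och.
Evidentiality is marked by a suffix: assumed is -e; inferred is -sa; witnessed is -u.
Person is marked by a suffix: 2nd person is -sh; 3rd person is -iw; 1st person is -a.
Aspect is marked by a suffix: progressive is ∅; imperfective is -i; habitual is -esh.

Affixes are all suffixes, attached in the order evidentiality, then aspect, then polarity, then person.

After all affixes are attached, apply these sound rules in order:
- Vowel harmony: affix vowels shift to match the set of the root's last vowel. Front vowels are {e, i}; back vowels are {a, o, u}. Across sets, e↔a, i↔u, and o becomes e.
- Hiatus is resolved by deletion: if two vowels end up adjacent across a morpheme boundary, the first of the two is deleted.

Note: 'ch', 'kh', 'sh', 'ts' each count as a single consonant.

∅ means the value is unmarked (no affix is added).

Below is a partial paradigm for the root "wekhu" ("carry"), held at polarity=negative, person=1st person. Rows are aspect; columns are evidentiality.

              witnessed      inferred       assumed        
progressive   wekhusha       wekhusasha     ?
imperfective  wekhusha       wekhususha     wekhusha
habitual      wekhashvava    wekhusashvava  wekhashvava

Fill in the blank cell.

Attach evidentiality assumed -e → wekhue.
aspect = progressive: zero marking, form stays wekhue.
Attach polarity negative -shi (after vowel 'e') → wekhueshi.
Attach person 1st person -a → wekhueshia.
Apply vowel harmony: wekhueshia → wekhuashua.
Apply vowel deletion: wekhuashua → wekhasha.

wekhasha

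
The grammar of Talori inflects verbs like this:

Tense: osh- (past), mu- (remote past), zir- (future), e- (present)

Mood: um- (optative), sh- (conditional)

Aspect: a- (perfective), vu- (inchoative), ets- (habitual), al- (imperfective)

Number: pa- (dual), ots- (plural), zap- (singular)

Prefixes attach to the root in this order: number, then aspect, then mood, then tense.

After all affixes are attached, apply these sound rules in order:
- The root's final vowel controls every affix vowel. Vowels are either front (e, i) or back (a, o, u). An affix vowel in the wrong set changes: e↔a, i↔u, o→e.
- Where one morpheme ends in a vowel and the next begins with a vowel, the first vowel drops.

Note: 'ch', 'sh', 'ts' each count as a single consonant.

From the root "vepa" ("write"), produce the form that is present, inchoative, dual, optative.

Attach number dual pa- → pavepa.
Attach aspect inchoative vu- → vupavepa.
Attach mood optative um- → umvupavepa.
Attach tense present e- → eumvupavepa.
Apply vowel harmony: eumvupavepa → aumvupavepa.
Apply vowel deletion: aumvupavepa → umvupavepa.

umvupavepa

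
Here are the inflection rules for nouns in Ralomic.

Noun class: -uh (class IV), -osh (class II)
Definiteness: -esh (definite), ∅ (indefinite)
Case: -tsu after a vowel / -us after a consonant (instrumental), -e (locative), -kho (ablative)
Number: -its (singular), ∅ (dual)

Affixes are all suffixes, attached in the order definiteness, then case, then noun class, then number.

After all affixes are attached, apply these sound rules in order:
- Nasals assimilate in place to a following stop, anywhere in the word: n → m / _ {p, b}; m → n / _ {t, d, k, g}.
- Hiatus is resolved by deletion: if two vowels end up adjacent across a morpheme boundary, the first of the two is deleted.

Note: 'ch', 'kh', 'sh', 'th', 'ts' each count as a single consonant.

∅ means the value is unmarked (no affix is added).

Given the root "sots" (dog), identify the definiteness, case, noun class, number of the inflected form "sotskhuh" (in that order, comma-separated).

indefinite, ablative, class IV, dual

Segment: sots-kho-uh.
definiteness: ∅ → indefinite.
case: -kho → ablative.
noun class: -uh → class IV.
number: ∅ → dual.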